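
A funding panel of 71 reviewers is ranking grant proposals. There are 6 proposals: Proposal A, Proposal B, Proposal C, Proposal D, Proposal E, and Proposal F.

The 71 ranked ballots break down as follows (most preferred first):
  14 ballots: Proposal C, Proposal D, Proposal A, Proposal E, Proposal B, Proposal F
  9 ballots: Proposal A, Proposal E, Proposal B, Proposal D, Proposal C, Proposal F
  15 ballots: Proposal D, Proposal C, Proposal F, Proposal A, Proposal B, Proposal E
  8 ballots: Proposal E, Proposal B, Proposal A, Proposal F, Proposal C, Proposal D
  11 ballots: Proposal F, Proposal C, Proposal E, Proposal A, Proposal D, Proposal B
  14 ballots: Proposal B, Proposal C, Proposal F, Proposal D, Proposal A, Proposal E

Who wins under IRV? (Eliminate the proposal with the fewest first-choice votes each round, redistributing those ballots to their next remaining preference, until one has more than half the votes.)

Proposal C

Round 1: Proposal A 9, Proposal B 14, Proposal C 14, Proposal D 15, Proposal E 8, Proposal F 11. Proposal E eliminated.
Round 2: Proposal A 9, Proposal B 22, Proposal C 14, Proposal D 15, Proposal F 11. Proposal A eliminated.
Round 3: Proposal B 31, Proposal C 14, Proposal D 15, Proposal F 11. Proposal F eliminated.
Round 4: Proposal B 31, Proposal C 25, Proposal D 15. Proposal D eliminated.
Round 5: Proposal B 31, Proposal C 40. Proposal C has a majority (≥36).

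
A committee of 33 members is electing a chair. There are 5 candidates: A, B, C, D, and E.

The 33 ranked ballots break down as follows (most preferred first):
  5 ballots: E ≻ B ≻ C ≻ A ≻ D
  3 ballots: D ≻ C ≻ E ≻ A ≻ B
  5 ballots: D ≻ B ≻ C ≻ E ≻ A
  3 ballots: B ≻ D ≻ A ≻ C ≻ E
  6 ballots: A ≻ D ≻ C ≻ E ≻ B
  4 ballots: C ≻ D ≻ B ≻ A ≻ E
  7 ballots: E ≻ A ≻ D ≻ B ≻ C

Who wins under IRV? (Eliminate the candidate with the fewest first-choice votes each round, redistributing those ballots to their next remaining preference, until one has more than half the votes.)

Round 1: A 6, B 3, C 4, D 8, E 12. B eliminated.
Round 2: A 6, C 4, D 11, E 12. C eliminated.
Round 3: A 6, D 15, E 12. A eliminated.
Round 4: D 21, E 12. D has a majority (≥17).

D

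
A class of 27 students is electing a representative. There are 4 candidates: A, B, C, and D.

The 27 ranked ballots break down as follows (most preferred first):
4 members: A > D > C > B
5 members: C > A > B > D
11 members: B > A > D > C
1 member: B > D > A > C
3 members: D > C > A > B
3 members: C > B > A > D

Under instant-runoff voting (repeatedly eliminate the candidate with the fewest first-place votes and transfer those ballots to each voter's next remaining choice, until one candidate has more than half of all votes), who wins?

Round 1: A 4, B 12, C 8, D 3. D eliminated.
Round 2: A 4, B 12, C 11. A eliminated.
Round 3: B 12, C 15. C has a majority (≥14).

C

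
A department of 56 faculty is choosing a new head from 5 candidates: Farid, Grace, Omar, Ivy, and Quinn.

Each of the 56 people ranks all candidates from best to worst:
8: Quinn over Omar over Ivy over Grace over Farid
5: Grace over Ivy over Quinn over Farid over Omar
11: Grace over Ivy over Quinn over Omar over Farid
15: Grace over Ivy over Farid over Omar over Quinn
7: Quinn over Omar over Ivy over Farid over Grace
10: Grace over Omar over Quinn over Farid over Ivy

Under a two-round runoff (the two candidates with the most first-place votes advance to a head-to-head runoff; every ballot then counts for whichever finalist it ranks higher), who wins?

Grace

Round 1 first-place votes: Farid 0, Grace 41, Omar 0, Ivy 0, Quinn 15. Grace and Quinn advance.
Runoff: Grace is ranked above Quinn on 41 ballots, Quinn above Grace on 15.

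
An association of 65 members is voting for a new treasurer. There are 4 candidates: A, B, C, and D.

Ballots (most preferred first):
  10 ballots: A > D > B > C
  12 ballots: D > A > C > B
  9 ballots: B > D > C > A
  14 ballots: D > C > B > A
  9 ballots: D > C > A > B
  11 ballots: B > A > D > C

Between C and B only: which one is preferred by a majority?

C is ranked above B on 35 ballots; B above C on 30.

C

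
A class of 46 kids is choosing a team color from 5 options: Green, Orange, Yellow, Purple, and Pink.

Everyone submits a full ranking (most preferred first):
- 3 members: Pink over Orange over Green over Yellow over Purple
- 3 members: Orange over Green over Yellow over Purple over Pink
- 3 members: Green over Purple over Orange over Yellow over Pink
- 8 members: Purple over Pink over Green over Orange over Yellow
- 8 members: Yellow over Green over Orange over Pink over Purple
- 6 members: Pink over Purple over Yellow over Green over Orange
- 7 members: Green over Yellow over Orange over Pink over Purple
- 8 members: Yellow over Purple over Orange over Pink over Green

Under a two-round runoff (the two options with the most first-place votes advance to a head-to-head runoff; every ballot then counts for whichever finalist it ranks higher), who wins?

Round 1 first-place votes: Green 10, Orange 3, Yellow 16, Purple 8, Pink 9. Yellow and Green advance.
Runoff: Yellow is ranked above Green on 22 ballots, Green above Yellow on 24.

Green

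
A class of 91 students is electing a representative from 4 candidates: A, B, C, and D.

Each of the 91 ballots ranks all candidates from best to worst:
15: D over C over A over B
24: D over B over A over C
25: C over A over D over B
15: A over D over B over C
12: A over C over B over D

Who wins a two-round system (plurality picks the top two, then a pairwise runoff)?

A

Round 1 first-place votes: A 27, B 0, C 25, D 39. D and A advance.
Runoff: D is ranked above A on 39 ballots, A above D on 52.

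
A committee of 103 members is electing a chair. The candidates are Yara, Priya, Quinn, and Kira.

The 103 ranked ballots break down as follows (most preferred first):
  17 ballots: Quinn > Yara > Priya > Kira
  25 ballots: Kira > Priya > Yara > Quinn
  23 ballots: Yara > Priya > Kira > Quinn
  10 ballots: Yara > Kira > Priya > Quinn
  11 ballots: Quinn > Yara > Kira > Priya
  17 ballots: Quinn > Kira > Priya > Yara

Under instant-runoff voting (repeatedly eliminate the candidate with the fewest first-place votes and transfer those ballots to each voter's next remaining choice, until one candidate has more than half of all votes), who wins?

Round 1: Yara 33, Priya 0, Quinn 45, Kira 25. Priya eliminated.
Round 2: Yara 33, Quinn 45, Kira 25. Kira eliminated.
Round 3: Yara 58, Quinn 45. Yara has a majority (≥52).

Yara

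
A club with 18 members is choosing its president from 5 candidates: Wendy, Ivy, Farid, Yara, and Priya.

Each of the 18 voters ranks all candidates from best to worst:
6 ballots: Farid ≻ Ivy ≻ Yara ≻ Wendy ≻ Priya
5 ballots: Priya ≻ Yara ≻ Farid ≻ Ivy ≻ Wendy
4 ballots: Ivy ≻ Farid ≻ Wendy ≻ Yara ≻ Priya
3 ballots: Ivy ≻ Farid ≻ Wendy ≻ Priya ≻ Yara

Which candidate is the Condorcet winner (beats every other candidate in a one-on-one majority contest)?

Farid vs Wendy: 18–0
Farid vs Ivy: 11–7
Farid vs Yara: 13–5
Farid vs Priya: 13–5
Farid beats every other candidate.

Farid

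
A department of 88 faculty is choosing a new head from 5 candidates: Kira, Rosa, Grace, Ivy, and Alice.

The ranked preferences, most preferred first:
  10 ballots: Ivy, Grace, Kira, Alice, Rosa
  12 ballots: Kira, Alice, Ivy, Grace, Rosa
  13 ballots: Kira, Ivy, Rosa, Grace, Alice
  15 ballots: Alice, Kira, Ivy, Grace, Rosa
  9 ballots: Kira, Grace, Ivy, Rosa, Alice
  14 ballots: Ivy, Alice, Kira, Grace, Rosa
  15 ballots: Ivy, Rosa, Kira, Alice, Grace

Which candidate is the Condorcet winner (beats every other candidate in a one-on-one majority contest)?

Kira

Kira vs Rosa: 73–15
Kira vs Grace: 78–10
Kira vs Ivy: 49–39
Kira vs Alice: 59–29
Kira beats every other candidate.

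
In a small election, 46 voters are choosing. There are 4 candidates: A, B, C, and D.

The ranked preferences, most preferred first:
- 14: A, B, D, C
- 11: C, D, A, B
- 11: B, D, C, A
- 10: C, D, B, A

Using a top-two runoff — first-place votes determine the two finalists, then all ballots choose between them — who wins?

Round 1 first-place votes: A 14, B 11, C 21, D 0. C and A advance.
Runoff: C is ranked above A on 32 ballots, A above C on 14.

C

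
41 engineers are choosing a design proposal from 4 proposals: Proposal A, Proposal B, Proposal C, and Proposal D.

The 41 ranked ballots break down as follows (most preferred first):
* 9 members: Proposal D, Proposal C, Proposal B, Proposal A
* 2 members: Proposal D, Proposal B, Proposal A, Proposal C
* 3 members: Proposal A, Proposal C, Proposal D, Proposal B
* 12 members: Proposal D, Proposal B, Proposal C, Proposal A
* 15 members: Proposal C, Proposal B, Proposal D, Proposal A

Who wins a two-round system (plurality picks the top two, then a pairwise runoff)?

Proposal D

Round 1 first-place votes: Proposal A 3, Proposal B 0, Proposal C 15, Proposal D 23. Proposal D and Proposal C advance.
Runoff: Proposal D is ranked above Proposal C on 23 ballots, Proposal C above Proposal D on 18.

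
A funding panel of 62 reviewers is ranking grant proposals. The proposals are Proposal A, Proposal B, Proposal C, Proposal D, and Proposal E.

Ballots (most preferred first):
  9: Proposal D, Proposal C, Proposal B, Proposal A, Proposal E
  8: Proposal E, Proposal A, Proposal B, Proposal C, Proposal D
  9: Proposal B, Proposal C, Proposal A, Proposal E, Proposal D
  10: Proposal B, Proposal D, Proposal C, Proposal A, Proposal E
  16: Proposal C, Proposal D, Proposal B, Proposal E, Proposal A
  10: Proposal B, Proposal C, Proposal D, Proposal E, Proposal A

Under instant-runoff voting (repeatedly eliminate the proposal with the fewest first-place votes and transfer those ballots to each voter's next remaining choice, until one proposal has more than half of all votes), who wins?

Round 1: Proposal A 0, Proposal B 29, Proposal C 16, Proposal D 9, Proposal E 8. Proposal A eliminated.
Round 2: Proposal B 29, Proposal C 16, Proposal D 9, Proposal E 8. Proposal E eliminated.
Round 3: Proposal B 37, Proposal C 16, Proposal D 9. Proposal B has a majority (≥32).

Proposal B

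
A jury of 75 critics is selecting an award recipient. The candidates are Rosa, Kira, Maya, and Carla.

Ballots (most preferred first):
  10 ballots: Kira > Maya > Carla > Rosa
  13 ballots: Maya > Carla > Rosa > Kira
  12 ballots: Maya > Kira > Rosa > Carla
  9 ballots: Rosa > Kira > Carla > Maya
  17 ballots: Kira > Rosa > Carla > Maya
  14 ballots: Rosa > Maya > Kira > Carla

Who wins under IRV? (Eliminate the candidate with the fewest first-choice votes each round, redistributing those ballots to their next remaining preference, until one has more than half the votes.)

Round 1: Rosa 23, Kira 27, Maya 25, Carla 0. Carla eliminated.
Round 2: Rosa 23, Kira 27, Maya 25. Rosa eliminated.
Round 3: Kira 36, Maya 39. Maya has a majority (≥38).

Maya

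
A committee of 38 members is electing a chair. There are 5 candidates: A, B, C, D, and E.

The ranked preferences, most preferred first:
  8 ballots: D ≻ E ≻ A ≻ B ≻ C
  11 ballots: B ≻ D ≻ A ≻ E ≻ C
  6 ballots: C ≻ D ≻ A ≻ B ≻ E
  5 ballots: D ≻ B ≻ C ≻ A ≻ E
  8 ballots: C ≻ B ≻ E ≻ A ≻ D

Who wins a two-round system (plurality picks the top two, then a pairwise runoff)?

D

Round 1 first-place votes: A 0, B 11, C 14, D 13, E 0. C and D advance.
Runoff: C is ranked above D on 14 ballots, D above C on 24.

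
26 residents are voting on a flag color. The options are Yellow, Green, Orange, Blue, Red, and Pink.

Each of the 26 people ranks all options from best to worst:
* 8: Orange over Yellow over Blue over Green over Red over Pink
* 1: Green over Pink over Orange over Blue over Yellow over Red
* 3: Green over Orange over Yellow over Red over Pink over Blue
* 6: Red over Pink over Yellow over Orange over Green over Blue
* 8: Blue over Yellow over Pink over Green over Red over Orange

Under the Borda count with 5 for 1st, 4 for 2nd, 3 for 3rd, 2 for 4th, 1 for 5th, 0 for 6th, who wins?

Yellow

Yellow: 8×4 + 1×1 + 3×3 + 6×3 + 8×4 = 92
Green: 8×2 + 1×5 + 3×5 + 6×1 + 8×2 = 58
Orange: 8×5 + 1×3 + 3×4 + 6×2 + 8×0 = 67
Blue: 8×3 + 1×2 + 3×0 + 6×0 + 8×5 = 66
Red: 8×1 + 1×0 + 3×2 + 6×5 + 8×1 = 52
Pink: 8×0 + 1×4 + 3×1 + 6×4 + 8×3 = 55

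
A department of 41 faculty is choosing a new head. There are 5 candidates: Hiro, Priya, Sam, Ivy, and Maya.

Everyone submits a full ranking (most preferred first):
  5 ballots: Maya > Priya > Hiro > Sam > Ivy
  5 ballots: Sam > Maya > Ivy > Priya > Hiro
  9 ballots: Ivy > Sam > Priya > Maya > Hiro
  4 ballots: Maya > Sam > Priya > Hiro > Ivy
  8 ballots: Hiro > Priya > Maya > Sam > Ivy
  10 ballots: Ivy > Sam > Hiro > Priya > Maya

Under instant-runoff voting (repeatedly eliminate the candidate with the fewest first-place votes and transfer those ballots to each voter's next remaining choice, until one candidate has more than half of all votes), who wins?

Maya

Round 1: Hiro 8, Priya 0, Sam 5, Ivy 19, Maya 9. Priya eliminated.
Round 2: Hiro 8, Sam 5, Ivy 19, Maya 9. Sam eliminated.
Round 3: Hiro 8, Ivy 19, Maya 14. Hiro eliminated.
Round 4: Ivy 19, Maya 22. Maya has a majority (≥21).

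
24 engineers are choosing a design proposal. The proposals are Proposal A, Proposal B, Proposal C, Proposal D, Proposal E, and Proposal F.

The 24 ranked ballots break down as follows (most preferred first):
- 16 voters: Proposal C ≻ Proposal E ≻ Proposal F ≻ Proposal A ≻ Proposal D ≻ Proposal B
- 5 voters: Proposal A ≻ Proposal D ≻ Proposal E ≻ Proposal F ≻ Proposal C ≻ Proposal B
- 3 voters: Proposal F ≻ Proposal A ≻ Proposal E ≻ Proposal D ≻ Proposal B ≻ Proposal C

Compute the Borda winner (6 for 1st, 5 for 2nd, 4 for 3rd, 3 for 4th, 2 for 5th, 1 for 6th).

Proposal E

Proposal A: 16×3 + 5×6 + 3×5 = 93
Proposal B: 16×1 + 5×1 + 3×2 = 27
Proposal C: 16×6 + 5×2 + 3×1 = 109
Proposal D: 16×2 + 5×5 + 3×3 = 66
Proposal E: 16×5 + 5×4 + 3×4 = 112
Proposal F: 16×4 + 5×3 + 3×6 = 97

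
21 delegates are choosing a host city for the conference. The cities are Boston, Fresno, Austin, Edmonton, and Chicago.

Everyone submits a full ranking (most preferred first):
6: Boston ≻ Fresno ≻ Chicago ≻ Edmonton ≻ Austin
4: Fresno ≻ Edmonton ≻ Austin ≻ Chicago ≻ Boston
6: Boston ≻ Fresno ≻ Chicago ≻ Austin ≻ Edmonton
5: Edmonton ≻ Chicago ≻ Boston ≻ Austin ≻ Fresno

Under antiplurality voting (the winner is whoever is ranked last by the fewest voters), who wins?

Chicago

Last-place votes: Boston 4, Fresno 5, Austin 6, Edmonton 6, Chicago 0.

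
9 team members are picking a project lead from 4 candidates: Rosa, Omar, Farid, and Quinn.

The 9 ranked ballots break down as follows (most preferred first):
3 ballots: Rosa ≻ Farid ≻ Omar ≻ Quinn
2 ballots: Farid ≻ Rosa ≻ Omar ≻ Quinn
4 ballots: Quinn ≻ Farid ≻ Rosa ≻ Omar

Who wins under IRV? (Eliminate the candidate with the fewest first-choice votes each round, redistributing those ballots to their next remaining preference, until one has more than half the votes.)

Rosa

Round 1: Rosa 3, Omar 0, Farid 2, Quinn 4. Omar eliminated.
Round 2: Rosa 3, Farid 2, Quinn 4. Farid eliminated.
Round 3: Rosa 5, Quinn 4. Rosa has a majority (≥5).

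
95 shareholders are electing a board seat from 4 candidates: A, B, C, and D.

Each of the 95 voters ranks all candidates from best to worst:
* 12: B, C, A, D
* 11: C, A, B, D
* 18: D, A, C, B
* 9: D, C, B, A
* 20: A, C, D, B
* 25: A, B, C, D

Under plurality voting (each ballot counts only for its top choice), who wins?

First-place votes: A 45, B 12, C 11, D 27.

A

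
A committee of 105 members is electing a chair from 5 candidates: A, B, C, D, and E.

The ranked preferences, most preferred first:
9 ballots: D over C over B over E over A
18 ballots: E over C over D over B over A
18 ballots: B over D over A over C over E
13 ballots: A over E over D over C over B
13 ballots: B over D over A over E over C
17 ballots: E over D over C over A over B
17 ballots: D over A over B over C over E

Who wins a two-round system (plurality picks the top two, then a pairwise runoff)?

Round 1 first-place votes: A 13, B 31, C 0, D 26, E 35. E and B advance.
Runoff: E is ranked above B on 48 ballots, B above E on 57.

B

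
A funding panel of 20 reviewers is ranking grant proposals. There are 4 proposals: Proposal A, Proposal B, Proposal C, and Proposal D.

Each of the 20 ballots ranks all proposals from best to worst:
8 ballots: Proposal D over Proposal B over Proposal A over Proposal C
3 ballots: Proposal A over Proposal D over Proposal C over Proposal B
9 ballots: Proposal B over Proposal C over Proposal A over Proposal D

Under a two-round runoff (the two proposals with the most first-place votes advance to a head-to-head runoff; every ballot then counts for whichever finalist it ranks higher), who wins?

Round 1 first-place votes: Proposal A 3, Proposal B 9, Proposal C 0, Proposal D 8. Proposal B and Proposal D advance.
Runoff: Proposal B is ranked above Proposal D on 9 ballots, Proposal D above Proposal B on 11.

Proposal D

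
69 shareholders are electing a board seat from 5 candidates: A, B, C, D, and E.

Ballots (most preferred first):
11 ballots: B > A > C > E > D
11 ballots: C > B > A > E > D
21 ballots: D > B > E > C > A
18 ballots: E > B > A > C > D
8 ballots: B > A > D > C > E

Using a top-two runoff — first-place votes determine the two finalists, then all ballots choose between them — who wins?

B

Round 1 first-place votes: A 0, B 19, C 11, D 21, E 18. D and B advance.
Runoff: D is ranked above B on 21 ballots, B above D on 48.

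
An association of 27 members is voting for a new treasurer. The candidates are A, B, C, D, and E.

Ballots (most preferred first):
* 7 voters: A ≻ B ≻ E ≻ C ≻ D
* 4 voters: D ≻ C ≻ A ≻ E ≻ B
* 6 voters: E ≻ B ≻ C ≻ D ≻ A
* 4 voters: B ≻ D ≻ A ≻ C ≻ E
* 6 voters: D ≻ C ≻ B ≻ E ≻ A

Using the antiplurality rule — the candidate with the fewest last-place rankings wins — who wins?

C

Last-place votes: A 12, B 4, C 0, D 7, E 4.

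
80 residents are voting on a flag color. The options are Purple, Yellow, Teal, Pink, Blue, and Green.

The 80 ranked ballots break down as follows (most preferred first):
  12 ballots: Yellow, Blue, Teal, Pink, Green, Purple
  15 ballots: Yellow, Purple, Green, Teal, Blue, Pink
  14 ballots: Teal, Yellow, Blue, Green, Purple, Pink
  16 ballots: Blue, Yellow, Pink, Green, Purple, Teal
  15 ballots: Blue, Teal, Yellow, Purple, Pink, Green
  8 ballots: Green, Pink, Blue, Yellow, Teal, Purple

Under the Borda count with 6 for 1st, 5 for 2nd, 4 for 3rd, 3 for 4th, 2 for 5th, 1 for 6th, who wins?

Purple: 12×1 + 15×5 + 14×2 + 16×2 + 15×3 + 8×1 = 200
Yellow: 12×6 + 15×6 + 14×5 + 16×5 + 15×4 + 8×3 = 396
Teal: 12×4 + 15×3 + 14×6 + 16×1 + 15×5 + 8×2 = 284
Pink: 12×3 + 15×1 + 14×1 + 16×4 + 15×2 + 8×5 = 199
Blue: 12×5 + 15×2 + 14×4 + 16×6 + 15×6 + 8×4 = 364
Green: 12×2 + 15×4 + 14×3 + 16×3 + 15×1 + 8×6 = 237

Yellow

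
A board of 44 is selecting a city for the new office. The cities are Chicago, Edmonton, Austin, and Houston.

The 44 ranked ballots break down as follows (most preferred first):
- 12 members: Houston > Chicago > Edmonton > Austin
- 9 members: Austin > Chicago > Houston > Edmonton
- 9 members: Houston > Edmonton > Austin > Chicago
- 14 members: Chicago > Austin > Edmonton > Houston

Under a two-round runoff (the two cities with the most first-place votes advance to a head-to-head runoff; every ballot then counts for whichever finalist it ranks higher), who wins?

Round 1 first-place votes: Chicago 14, Edmonton 0, Austin 9, Houston 21. Houston and Chicago advance.
Runoff: Houston is ranked above Chicago on 21 ballots, Chicago above Houston on 23.

Chicago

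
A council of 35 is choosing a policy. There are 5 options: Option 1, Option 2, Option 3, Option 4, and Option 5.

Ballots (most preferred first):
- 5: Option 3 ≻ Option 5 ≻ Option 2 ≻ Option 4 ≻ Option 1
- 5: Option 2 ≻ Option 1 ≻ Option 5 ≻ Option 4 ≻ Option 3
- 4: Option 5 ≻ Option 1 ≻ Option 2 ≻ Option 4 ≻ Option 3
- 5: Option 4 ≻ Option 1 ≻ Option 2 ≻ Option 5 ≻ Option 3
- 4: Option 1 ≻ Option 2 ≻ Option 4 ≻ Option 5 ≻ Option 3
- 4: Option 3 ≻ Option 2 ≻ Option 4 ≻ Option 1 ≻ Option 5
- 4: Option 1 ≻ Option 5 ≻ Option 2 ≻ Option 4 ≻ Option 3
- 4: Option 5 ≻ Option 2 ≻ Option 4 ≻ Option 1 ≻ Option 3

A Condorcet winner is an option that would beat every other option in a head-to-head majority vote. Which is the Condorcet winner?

Option 2 vs Option 1: 18–17
Option 2 vs Option 3: 26–9
Option 2 vs Option 4: 30–5
Option 2 vs Option 5: 18–17
Option 2 beats every other option.

Option 2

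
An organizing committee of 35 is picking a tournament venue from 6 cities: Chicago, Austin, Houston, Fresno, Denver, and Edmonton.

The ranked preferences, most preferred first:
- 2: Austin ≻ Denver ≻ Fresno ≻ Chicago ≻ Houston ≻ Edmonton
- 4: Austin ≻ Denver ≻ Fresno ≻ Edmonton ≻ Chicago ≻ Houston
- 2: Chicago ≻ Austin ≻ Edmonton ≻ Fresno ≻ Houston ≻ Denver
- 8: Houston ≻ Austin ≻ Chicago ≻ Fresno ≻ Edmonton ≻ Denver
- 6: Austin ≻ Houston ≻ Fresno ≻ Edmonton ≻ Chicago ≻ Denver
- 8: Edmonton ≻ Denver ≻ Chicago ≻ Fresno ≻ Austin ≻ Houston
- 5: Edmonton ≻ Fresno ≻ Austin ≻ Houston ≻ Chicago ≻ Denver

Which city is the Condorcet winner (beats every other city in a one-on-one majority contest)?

Austin

Austin vs Chicago: 25–10
Austin vs Houston: 27–8
Austin vs Fresno: 22–13
Austin vs Denver: 27–8
Austin vs Edmonton: 22–13
Austin beats every other city.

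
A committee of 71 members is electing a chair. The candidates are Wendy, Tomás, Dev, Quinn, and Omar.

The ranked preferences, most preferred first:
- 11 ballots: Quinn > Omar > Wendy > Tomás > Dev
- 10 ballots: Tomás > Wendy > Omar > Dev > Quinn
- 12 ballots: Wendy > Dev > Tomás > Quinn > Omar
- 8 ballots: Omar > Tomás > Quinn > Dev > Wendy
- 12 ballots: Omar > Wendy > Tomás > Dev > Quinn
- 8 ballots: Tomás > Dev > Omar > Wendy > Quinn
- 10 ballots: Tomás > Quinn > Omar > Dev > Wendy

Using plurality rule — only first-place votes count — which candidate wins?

Tomás

First-place votes: Wendy 12, Tomás 28, Dev 0, Quinn 11, Omar 20.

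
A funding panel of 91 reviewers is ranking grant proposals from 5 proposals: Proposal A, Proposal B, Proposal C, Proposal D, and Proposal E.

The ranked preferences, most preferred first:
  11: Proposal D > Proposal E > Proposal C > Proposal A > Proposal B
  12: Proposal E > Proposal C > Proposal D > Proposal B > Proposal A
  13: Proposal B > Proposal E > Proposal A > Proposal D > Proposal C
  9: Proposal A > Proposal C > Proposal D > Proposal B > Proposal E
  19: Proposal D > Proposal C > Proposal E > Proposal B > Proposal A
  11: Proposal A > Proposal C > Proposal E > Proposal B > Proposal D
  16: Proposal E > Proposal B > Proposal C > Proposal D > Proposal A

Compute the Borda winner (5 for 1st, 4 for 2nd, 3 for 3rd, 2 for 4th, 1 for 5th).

Proposal E

Proposal A: 11×2 + 12×1 + 13×3 + 9×5 + 19×1 + 11×5 + 16×1 = 208
Proposal B: 11×1 + 12×2 + 13×5 + 9×2 + 19×2 + 11×2 + 16×4 = 242
Proposal C: 11×3 + 12×4 + 13×1 + 9×4 + 19×4 + 11×4 + 16×3 = 298
Proposal D: 11×5 + 12×3 + 13×2 + 9×3 + 19×5 + 11×1 + 16×2 = 282
Proposal E: 11×4 + 12×5 + 13×4 + 9×1 + 19×3 + 11×3 + 16×5 = 335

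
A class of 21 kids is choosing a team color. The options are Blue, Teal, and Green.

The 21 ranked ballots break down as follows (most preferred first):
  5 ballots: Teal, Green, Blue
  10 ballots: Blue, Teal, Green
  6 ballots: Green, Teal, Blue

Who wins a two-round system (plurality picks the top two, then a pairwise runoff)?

Green

Round 1 first-place votes: Blue 10, Teal 5, Green 6. Blue and Green advance.
Runoff: Blue is ranked above Green on 10 ballots, Green above Blue on 11.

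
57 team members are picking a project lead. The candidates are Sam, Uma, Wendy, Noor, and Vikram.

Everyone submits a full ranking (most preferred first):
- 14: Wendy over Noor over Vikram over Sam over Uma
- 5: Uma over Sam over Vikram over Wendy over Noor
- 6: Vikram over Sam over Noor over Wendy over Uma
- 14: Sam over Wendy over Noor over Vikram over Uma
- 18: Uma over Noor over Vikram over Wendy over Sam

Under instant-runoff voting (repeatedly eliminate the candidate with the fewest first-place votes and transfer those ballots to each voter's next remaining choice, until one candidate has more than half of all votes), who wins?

Round 1: Sam 14, Uma 23, Wendy 14, Noor 0, Vikram 6. Noor eliminated.
Round 2: Sam 14, Uma 23, Wendy 14, Vikram 6. Vikram eliminated.
Round 3: Sam 20, Uma 23, Wendy 14. Wendy eliminated.
Round 4: Sam 34, Uma 23. Sam has a majority (≥29).

Sam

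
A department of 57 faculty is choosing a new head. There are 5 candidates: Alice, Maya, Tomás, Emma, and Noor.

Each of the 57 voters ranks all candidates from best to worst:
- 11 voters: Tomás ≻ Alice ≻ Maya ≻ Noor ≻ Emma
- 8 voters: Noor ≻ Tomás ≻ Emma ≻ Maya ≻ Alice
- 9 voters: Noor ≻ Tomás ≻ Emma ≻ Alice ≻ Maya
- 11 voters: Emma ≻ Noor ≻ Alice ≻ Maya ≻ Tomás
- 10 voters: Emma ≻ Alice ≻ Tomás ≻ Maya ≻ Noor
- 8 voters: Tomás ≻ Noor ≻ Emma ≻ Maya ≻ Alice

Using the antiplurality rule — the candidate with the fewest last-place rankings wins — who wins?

Last-place votes: Alice 16, Maya 9, Tomás 11, Emma 11, Noor 10.

Maya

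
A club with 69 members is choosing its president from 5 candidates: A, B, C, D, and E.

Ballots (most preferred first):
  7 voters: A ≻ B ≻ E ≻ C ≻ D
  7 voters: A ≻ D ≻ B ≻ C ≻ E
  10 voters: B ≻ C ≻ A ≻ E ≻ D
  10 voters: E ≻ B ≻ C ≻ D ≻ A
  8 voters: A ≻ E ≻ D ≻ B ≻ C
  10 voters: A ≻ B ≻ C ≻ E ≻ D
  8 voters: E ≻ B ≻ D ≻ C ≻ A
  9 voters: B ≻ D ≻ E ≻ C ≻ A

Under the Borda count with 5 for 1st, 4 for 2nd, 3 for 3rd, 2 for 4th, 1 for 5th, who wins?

B

A: 7×5 + 7×5 + 10×3 + 10×1 + 8×5 + 10×5 + 8×1 + 9×1 = 217
B: 7×4 + 7×3 + 10×5 + 10×4 + 8×2 + 10×4 + 8×4 + 9×5 = 272
C: 7×2 + 7×2 + 10×4 + 10×3 + 8×1 + 10×3 + 8×2 + 9×2 = 170
D: 7×1 + 7×4 + 10×1 + 10×2 + 8×3 + 10×1 + 8×3 + 9×4 = 159
E: 7×3 + 7×1 + 10×2 + 10×5 + 8×4 + 10×2 + 8×5 + 9×3 = 217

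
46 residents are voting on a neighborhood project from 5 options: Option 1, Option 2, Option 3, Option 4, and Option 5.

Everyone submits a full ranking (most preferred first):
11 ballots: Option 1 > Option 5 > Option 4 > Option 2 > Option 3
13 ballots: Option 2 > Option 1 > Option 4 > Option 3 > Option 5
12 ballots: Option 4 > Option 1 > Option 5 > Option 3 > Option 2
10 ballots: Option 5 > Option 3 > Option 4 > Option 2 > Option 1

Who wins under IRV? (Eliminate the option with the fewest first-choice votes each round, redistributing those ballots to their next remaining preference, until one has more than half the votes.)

Round 1: Option 1 11, Option 2 13, Option 3 0, Option 4 12, Option 5 10. Option 3 eliminated.
Round 2: Option 1 11, Option 2 13, Option 4 12, Option 5 10. Option 5 eliminated.
Round 3: Option 1 11, Option 2 13, Option 4 22. Option 1 eliminated.
Round 4: Option 2 13, Option 4 33. Option 4 has a majority (≥24).

Option 4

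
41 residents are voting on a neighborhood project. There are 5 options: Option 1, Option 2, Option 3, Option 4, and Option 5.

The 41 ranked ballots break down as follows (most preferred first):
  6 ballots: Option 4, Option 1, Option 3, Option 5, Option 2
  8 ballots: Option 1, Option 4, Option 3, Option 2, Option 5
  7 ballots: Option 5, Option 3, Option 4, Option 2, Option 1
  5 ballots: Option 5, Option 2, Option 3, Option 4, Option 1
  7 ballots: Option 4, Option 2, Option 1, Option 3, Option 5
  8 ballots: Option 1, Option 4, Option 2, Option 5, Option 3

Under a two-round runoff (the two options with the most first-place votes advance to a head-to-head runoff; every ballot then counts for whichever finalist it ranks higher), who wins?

Option 4

Round 1 first-place votes: Option 1 16, Option 2 0, Option 3 0, Option 4 13, Option 5 12. Option 1 and Option 4 advance.
Runoff: Option 1 is ranked above Option 4 on 16 ballots, Option 4 above Option 1 on 25.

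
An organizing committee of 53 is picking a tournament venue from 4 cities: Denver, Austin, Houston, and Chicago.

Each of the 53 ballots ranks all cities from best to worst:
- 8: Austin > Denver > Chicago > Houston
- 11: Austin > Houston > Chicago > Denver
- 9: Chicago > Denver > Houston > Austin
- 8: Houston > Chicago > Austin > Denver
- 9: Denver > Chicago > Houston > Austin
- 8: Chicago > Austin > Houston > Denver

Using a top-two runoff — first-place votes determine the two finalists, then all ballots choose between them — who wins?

Round 1 first-place votes: Denver 9, Austin 19, Houston 8, Chicago 17. Austin and Chicago advance.
Runoff: Austin is ranked above Chicago on 19 ballots, Chicago above Austin on 34.

Chicago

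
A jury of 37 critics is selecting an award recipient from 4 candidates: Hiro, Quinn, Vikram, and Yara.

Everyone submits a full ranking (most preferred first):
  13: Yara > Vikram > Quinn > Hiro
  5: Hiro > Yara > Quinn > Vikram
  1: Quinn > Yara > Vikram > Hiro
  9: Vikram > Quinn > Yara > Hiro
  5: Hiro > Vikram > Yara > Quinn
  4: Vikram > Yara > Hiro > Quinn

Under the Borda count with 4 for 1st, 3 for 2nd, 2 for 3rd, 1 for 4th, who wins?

Vikram

Hiro: 13×1 + 5×4 + 1×1 + 9×1 + 5×4 + 4×2 = 71
Quinn: 13×2 + 5×2 + 1×4 + 9×3 + 5×1 + 4×1 = 76
Vikram: 13×3 + 5×1 + 1×2 + 9×4 + 5×3 + 4×4 = 113
Yara: 13×4 + 5×3 + 1×3 + 9×2 + 5×2 + 4×3 = 110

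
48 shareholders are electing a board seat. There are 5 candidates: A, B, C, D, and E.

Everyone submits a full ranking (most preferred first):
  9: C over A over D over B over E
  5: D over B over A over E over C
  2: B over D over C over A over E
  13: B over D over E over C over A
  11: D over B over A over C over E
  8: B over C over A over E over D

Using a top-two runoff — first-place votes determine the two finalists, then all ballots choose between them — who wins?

Round 1 first-place votes: A 0, B 23, C 9, D 16, E 0. B and D advance.
Runoff: B is ranked above D on 23 ballots, D above B on 25.

D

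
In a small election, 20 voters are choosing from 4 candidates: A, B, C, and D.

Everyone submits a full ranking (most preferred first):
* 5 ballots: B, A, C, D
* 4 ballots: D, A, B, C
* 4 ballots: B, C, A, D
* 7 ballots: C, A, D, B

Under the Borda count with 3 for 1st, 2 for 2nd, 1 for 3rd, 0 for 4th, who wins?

A: 5×2 + 4×2 + 4×1 + 7×2 = 36
B: 5×3 + 4×1 + 4×3 + 7×0 = 31
C: 5×1 + 4×0 + 4×2 + 7×3 = 34
D: 5×0 + 4×3 + 4×0 + 7×1 = 19

A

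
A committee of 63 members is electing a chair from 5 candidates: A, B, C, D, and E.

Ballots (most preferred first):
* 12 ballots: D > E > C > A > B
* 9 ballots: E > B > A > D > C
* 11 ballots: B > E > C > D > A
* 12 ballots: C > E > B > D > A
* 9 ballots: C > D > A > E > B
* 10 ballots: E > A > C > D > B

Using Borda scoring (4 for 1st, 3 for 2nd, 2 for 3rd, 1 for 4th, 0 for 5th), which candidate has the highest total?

E

A: 12×1 + 9×2 + 11×0 + 12×0 + 9×2 + 10×3 = 78
B: 12×0 + 9×3 + 11×4 + 12×2 + 9×0 + 10×0 = 95
C: 12×2 + 9×0 + 11×2 + 12×4 + 9×4 + 10×2 = 150
D: 12×4 + 9×1 + 11×1 + 12×1 + 9×3 + 10×1 = 117
E: 12×3 + 9×4 + 11×3 + 12×3 + 9×1 + 10×4 = 190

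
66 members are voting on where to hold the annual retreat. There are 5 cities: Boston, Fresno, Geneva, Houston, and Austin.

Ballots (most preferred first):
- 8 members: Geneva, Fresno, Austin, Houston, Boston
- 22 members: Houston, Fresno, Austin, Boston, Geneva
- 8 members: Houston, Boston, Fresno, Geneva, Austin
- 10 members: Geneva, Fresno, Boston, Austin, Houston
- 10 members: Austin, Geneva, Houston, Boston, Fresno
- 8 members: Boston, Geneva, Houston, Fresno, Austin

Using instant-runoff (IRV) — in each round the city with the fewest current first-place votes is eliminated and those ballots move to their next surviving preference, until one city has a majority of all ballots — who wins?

Geneva

Round 1: Boston 8, Fresno 0, Geneva 18, Houston 30, Austin 10. Fresno eliminated.
Round 2: Boston 8, Geneva 18, Houston 30, Austin 10. Boston eliminated.
Round 3: Geneva 26, Houston 30, Austin 10. Austin eliminated.
Round 4: Geneva 36, Houston 30. Geneva has a majority (≥34).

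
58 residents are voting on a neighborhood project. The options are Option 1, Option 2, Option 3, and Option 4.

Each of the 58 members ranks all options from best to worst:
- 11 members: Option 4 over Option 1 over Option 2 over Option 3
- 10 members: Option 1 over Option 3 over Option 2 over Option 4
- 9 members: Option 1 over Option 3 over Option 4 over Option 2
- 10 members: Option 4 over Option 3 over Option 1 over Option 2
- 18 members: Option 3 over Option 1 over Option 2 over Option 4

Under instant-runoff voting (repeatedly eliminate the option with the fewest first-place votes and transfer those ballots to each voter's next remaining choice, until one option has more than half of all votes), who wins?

Option 1

Round 1: Option 1 19, Option 2 0, Option 3 18, Option 4 21. Option 2 eliminated.
Round 2: Option 1 19, Option 3 18, Option 4 21. Option 3 eliminated.
Round 3: Option 1 37, Option 4 21. Option 1 has a majority (≥30).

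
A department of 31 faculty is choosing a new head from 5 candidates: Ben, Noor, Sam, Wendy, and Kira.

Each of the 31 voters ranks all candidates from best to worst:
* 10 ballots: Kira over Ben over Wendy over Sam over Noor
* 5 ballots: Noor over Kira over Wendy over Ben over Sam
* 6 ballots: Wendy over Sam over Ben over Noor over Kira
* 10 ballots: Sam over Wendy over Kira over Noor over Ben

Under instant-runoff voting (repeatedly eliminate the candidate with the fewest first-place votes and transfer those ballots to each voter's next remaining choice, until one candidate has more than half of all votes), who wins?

Round 1: Ben 0, Noor 5, Sam 10, Wendy 6, Kira 10. Ben eliminated.
Round 2: Noor 5, Sam 10, Wendy 6, Kira 10. Noor eliminated.
Round 3: Sam 10, Wendy 6, Kira 15. Wendy eliminated.
Round 4: Sam 16, Kira 15. Sam has a majority (≥16).

Sam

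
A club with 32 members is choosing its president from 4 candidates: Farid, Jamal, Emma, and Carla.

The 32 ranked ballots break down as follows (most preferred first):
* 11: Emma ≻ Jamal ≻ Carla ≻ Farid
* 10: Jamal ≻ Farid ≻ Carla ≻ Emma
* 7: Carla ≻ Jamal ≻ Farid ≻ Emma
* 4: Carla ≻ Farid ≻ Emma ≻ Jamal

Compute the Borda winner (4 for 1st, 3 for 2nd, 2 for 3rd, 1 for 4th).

Jamal

Farid: 11×1 + 10×3 + 7×2 + 4×3 = 67
Jamal: 11×3 + 10×4 + 7×3 + 4×1 = 98
Emma: 11×4 + 10×1 + 7×1 + 4×2 = 69
Carla: 11×2 + 10×2 + 7×4 + 4×4 = 86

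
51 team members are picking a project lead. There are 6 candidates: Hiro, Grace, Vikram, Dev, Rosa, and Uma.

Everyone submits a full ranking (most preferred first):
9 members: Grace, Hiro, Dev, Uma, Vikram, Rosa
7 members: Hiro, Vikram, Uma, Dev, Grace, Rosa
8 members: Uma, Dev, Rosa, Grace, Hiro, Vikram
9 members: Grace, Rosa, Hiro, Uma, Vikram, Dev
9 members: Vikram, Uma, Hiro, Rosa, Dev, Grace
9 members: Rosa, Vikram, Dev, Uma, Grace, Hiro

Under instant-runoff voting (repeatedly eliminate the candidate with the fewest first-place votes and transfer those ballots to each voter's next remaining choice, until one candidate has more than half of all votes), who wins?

Round 1: Hiro 7, Grace 18, Vikram 9, Dev 0, Rosa 9, Uma 8. Dev eliminated.
Round 2: Hiro 7, Grace 18, Vikram 9, Rosa 9, Uma 8. Hiro eliminated.
Round 3: Grace 18, Vikram 16, Rosa 9, Uma 8. Uma eliminated.
Round 4: Grace 18, Vikram 16, Rosa 17. Vikram eliminated.
Round 5: Grace 25, Rosa 26. Rosa has a majority (≥26).

Rosa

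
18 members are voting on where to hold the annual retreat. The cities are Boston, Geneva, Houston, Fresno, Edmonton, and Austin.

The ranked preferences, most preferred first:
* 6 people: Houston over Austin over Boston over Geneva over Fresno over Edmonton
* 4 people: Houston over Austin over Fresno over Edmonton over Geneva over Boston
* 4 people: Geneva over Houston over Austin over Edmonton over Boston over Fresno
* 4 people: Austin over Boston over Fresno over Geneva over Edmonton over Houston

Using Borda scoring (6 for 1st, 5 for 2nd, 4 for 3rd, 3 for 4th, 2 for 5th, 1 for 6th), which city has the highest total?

Boston: 6×4 + 4×1 + 4×2 + 4×5 = 56
Geneva: 6×3 + 4×2 + 4×6 + 4×3 = 62
Houston: 6×6 + 4×6 + 4×5 + 4×1 = 84
Fresno: 6×2 + 4×4 + 4×1 + 4×4 = 48
Edmonton: 6×1 + 4×3 + 4×3 + 4×2 = 38
Austin: 6×5 + 4×5 + 4×4 + 4×6 = 90

Austin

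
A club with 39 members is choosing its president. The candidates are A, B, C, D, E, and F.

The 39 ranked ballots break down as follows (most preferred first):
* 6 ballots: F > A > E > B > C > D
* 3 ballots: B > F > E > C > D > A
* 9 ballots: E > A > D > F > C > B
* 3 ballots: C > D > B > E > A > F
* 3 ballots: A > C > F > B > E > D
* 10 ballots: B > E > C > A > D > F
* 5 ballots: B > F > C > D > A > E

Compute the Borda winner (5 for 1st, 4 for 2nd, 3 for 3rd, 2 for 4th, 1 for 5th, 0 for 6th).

E

A: 6×4 + 3×0 + 9×4 + 3×1 + 3×5 + 10×2 + 5×1 = 103
B: 6×2 + 3×5 + 9×0 + 3×3 + 3×2 + 10×5 + 5×5 = 117
C: 6×1 + 3×2 + 9×1 + 3×5 + 3×4 + 10×3 + 5×3 = 93
D: 6×0 + 3×1 + 9×3 + 3×4 + 3×0 + 10×1 + 5×2 = 62
E: 6×3 + 3×3 + 9×5 + 3×2 + 3×1 + 10×4 + 5×0 = 121
F: 6×5 + 3×4 + 9×2 + 3×0 + 3×3 + 10×0 + 5×4 = 89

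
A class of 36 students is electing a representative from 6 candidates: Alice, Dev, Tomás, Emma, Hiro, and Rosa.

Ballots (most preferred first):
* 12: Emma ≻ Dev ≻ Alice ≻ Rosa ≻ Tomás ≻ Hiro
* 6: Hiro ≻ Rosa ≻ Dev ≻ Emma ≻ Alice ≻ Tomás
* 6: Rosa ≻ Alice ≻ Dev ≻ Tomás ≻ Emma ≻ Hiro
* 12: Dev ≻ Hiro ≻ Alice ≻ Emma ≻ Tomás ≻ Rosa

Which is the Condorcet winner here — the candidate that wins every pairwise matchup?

Dev

Dev vs Alice: 30–6
Dev vs Tomás: 36–0
Dev vs Emma: 24–12
Dev vs Hiro: 30–6
Dev vs Rosa: 24–12
Dev beats every other candidate.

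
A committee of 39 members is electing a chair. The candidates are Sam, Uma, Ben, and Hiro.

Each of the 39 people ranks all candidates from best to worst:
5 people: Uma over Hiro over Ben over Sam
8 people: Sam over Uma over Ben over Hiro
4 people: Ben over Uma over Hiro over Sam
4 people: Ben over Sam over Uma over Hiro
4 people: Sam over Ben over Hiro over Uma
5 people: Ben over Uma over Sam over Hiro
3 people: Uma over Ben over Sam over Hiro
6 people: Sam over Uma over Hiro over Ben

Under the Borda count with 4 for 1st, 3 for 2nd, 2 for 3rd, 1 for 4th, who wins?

Uma

Sam: 5×1 + 8×4 + 4×1 + 4×3 + 4×4 + 5×2 + 3×2 + 6×4 = 109
Uma: 5×4 + 8×3 + 4×3 + 4×2 + 4×1 + 5×3 + 3×4 + 6×3 = 113
Ben: 5×2 + 8×2 + 4×4 + 4×4 + 4×3 + 5×4 + 3×3 + 6×1 = 105
Hiro: 5×3 + 8×1 + 4×2 + 4×1 + 4×2 + 5×1 + 3×1 + 6×2 = 63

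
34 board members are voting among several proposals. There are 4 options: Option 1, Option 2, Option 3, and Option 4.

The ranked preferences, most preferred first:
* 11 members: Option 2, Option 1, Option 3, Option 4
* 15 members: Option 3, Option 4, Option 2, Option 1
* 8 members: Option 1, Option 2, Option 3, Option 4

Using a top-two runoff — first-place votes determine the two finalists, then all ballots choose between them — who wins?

Round 1 first-place votes: Option 1 8, Option 2 11, Option 3 15, Option 4 0. Option 3 and Option 2 advance.
Runoff: Option 3 is ranked above Option 2 on 15 ballots, Option 2 above Option 3 on 19.

Option 2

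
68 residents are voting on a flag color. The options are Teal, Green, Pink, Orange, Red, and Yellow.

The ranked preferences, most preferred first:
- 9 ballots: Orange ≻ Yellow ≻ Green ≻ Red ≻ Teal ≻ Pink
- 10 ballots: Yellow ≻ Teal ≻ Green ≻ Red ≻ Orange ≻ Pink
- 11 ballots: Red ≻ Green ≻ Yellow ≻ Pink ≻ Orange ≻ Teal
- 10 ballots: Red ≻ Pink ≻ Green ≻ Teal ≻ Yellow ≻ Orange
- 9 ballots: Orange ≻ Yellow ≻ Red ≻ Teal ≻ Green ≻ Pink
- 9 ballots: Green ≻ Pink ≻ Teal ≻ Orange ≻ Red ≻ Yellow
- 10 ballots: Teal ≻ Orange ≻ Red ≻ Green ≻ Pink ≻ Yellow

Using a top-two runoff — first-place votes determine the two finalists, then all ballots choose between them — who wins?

Orange

Round 1 first-place votes: Teal 10, Green 9, Pink 0, Orange 18, Red 21, Yellow 10. Red and Orange advance.
Runoff: Red is ranked above Orange on 31 ballots, Orange above Red on 37.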